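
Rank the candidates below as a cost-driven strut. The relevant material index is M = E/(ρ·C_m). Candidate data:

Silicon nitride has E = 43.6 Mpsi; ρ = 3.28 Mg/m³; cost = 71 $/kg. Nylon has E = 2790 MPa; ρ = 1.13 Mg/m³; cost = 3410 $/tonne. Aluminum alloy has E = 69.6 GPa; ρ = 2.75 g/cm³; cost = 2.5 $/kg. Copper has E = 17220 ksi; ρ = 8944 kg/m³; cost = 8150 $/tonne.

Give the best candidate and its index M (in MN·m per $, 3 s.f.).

Convert each candidate to consistent units, then evaluate M:
  silicon nitride: E = 300.6 GPa, ρ = 3280 kg/m³, cost = 71.00 $/kg
  nylon: E = 2.790 GPa, ρ = 1130 kg/m³, cost = 3.410 $/kg
  aluminum alloy: E = 69.60 GPa, ρ = 2750 kg/m³, cost = 2.500 $/kg
  copper: E = 118.7 GPa, ρ = 8944 kg/m³, cost = 8.150 $/kg
  aluminum alloy: M = 10.1 MN·m per $
  copper: M = 1.63 MN·m per $
  silicon nitride: M = 1.29 MN·m per $
  nylon: M = 0.724 MN·m per $
Aluminum alloy has the largest M.

aluminum alloy, M = 10.1 MN·m per $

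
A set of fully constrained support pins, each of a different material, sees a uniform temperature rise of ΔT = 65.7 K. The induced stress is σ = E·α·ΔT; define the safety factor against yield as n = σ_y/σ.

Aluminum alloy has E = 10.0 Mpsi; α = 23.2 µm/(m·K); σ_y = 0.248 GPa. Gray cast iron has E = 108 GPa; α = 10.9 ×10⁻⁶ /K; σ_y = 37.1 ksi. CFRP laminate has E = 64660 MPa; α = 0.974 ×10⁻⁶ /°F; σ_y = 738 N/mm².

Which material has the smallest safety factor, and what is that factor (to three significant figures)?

In consistent units (E in GPa, α in ×10⁻⁶/K, σ_y in MPa):
  aluminum alloy: E = 68.95, α = 23.2, σ_y = 248.0 → σ = 105 MPa, n = 2.36
  gray cast iron: E = 108.0, α = 10.9, σ_y = 255.8 → σ = 77.3 MPa, n = 3.31
  CFRP laminate: E = 64.66, α = 1.75, σ_y = 738.0 → σ = 7.45 MPa, n = 99.1
The minimum is aluminum alloy at n = 2.36.

aluminum alloy, n = 2.36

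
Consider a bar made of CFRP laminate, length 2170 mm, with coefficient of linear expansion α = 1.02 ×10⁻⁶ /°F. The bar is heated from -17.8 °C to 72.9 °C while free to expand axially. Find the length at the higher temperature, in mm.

2170.4 mm

Convert α: 1.02×10⁻⁶/°F × (9/5) = 1.84×10⁻⁶/K.
ΔT = 72.9 − (-17.8) = 90.70 K.
ΔL = α·L₀·ΔT = 1.84×10⁻⁶ × 2170 mm × 90.70 K = 0.361 mm.
L = L₀ + ΔL = 2170 + 0.361 = 2170.4 mm.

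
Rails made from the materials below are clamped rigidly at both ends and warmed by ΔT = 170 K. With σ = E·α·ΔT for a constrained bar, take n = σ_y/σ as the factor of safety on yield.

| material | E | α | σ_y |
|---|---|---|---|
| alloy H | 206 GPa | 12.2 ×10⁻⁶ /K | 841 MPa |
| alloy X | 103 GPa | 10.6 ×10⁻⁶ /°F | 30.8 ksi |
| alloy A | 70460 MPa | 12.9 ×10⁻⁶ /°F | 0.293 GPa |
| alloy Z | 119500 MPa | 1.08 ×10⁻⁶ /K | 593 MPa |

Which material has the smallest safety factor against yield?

Per material, after unit conversion:
  alloy H: E = 206.0, α = 12.2, σ_y = 841.0 → σ = 427 MPa, n = 1.97
  alloy X: E = 103.0, α = 19.1, σ_y = 212.4 → σ = 334 MPa, n = 0.636
  alloy A: E = 70.46, α = 23.2, σ_y = 293.0 → σ = 278 MPa, n = 1.05
  alloy Z: E = 119.5, α = 1.08, σ_y = 593.0 → σ = 21.9 MPa, n = 27.0
The minimum is alloy X at n = 0.636.

alloy X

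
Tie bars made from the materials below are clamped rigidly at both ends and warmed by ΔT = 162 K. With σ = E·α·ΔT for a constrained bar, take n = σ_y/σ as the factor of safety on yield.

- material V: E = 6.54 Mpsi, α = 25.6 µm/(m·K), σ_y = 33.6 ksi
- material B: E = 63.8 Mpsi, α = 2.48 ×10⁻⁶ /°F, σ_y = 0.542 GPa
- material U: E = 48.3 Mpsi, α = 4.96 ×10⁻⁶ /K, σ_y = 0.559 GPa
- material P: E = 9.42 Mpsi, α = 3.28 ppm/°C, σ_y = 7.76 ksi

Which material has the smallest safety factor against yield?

material V

Per material, after unit conversion:
  material V: E = 45.09, α = 25.6, σ_y = 231.7 → σ = 187 MPa, n = 1.24
  material B: E = 439.9, α = 4.46, σ_y = 542.0 → σ = 318 MPa, n = 1.70
  material U: E = 333.0, α = 4.96, σ_y = 559.0 → σ = 268 MPa, n = 2.09
  material P: E = 64.95, α = 3.28, σ_y = 53.50 → σ = 34.5 MPa, n = 1.55
Smallest n: material V with n = 1.24.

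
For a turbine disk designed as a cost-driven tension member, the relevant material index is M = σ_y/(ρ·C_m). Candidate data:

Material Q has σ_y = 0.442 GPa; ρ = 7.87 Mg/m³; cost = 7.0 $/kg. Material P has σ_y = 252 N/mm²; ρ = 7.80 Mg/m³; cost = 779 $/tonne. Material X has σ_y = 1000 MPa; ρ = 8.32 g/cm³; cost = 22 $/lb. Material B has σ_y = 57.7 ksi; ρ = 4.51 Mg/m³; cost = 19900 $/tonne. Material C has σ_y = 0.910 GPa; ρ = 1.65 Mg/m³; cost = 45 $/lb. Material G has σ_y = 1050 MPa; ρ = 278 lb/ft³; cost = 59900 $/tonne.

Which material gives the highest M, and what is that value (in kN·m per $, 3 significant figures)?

Putting every candidate on a common basis:
  material Q: σ_y = 442.0 MPa, ρ = 7870 kg/m³, cost = 7.000 $/kg
  material P: σ_y = 252.0 MPa, ρ = 7800 kg/m³, cost = 0.7790 $/kg
  material X: σ_y = 1000 MPa, ρ = 8320 kg/m³, cost = 48.50 $/kg
  material B: σ_y = 397.8 MPa, ρ = 4510 kg/m³, cost = 19.90 $/kg
  material C: σ_y = 910.0 MPa, ρ = 1650 kg/m³, cost = 99.21 $/kg
  material G: σ_y = 1050 MPa, ρ = 4453 kg/m³, cost = 59.90 $/kg
  material P: M = 41.5 kN·m per $
  material Q: M = 8.02 kN·m per $
  material C: M = 5.56 kN·m per $
  material B: M = 4.43 kN·m per $
  material G: M = 3.94 kN·m per $
  material X: M = 2.48 kN·m per $
Highest index: material P.

material P, M = 41.5 kN·m per $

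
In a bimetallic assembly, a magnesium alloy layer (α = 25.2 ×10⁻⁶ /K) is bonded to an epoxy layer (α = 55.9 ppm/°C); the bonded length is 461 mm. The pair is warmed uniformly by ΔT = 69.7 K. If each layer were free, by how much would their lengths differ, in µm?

986 µm

Δα = |25.2 − 55.9|×10⁻⁶/K = 30.7×10⁻⁶/K.
ΔL_mismatch = Δα·L·ΔT = 30.7×10⁻⁶ × 461.0 mm × 69.7 K = 986 µm.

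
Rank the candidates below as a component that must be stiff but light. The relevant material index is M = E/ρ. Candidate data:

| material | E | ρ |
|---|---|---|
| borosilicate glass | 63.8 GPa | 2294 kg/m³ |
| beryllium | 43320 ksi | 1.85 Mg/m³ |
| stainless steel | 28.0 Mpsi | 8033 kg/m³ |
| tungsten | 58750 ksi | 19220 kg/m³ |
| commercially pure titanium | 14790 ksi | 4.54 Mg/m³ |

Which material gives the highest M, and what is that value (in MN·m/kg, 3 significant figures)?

Normalizing units and computing the index:
  borosilicate glass: E = 63.80 GPa, ρ = 2294 kg/m³
  beryllium: E = 298.7 GPa, ρ = 1850 kg/m³
  stainless steel: E = 193.1 GPa, ρ = 8033 kg/m³
  tungsten: E = 405.1 GPa, ρ = 19220 kg/m³
  commercially pure titanium: E = 102.0 GPa, ρ = 4540 kg/m³
  beryllium: M = 161 MN·m/kg
  borosilicate glass: M = 27.8 MN·m/kg
  stainless steel: M = 24.0 MN·m/kg
  commercially pure titanium: M = 22.5 MN·m/kg
  tungsten: M = 21.1 MN·m/kg
The maximum is for beryllium.

beryllium, M = 161 MN·m/kg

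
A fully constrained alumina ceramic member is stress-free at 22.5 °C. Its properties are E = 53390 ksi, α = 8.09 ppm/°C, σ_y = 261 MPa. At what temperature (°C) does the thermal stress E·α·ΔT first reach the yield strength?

E = 53390 ksi = 368.1 GPa.
E·α·ΔT = 261.0 MPa ⇒ ΔT = 261.0 / (368.1×10³ × 8.09×10⁻⁶) = 87.64 K.
T = 22.5 + 87.64 = 110.1 °C.

110 °C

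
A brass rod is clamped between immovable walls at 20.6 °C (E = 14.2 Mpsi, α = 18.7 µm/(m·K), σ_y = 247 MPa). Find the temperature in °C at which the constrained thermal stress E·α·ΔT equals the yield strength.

E = 14.2 Mpsi = 97.91 GPa.
E·α·ΔT = 247.0 MPa ⇒ ΔT = 247.0 / (97.91×10³ × 18.7×10⁻⁶) = 134.9 K.
T = 20.6 + 134.9 = 155.5 °C.

156 °C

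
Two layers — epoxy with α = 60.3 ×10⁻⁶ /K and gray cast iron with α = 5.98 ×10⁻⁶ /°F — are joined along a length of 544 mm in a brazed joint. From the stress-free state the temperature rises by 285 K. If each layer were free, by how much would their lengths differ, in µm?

gray cast iron: α = 5.98×10⁻⁶/°F × 9/5 = 10.8×10⁻⁶/K.
Δα = |60.3 − 10.8|×10⁻⁶/K = 49.5×10⁻⁶/K.
ΔL_mismatch = Δα·L·ΔT = 49.5×10⁻⁶ × 544.0 mm × 285.0 K = 7680 µm.

7680 µm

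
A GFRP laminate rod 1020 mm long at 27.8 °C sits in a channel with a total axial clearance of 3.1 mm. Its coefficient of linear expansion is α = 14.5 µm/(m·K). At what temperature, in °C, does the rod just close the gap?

α·L₀·ΔT = 3.1 mm ⇒ ΔT = 3.1 / (14.5×10⁻⁶ × 1020.0) = 209.6 K.
T = 27.8 + 209.6 = 237.4 °C.

237 °C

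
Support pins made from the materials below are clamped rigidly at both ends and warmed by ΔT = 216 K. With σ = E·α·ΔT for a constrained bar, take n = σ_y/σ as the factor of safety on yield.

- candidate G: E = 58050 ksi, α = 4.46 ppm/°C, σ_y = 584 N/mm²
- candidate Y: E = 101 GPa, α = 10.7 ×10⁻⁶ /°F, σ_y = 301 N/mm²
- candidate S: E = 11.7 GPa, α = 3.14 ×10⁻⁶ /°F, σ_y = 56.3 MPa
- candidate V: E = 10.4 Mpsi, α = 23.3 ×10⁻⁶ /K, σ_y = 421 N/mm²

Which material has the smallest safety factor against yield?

candidate Y

In consistent units (E in GPa, α in ×10⁻⁶/K, σ_y in MPa):
  candidate G: E = 400.2, α = 4.46, σ_y = 584.0 → σ = 386 MPa, n = 1.51
  candidate Y: E = 101.0, α = 19.3, σ_y = 301.0 → σ = 420 MPa, n = 0.716
  candidate S: E = 11.70, α = 5.65, σ_y = 56.30 → σ = 14.3 MPa, n = 3.94
  candidate V: E = 71.71, α = 23.3, σ_y = 421.0 → σ = 361 MPa, n = 1.17
Smallest n: candidate Y with n = 0.716.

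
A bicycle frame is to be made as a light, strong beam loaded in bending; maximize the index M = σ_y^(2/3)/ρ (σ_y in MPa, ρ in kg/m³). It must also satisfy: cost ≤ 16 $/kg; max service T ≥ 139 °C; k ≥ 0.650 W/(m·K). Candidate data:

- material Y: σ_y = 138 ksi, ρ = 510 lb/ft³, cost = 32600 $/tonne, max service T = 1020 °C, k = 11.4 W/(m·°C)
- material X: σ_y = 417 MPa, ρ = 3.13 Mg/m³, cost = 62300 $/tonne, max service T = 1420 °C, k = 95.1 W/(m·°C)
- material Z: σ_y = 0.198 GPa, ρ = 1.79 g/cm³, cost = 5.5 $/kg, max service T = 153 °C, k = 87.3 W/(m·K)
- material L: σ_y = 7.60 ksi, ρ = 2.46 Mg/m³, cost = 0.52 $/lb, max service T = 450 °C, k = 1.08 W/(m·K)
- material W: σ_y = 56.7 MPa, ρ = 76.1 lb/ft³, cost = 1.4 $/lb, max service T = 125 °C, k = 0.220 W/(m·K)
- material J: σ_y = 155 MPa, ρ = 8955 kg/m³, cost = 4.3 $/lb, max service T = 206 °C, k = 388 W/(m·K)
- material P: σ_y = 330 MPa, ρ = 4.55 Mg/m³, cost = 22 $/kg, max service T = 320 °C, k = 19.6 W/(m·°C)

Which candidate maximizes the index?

Screen on constraints: cost ≤ 16 $/kg; max service T ≥ 139 °C; k ≥ 0.650 W/(m·K). Survivors: material Z, material L, material J.
In SI units:
  material Z: σ_y = 198.0 MPa, ρ = 1790 kg/m³
  material L: σ_y = 52.40 MPa, ρ = 2460 kg/m³
  material J: σ_y = 155.0 MPa, ρ = 8955 kg/m³
  material Z: M = 19.0×10⁻³
  material L: M = 5.69×10⁻³
  material J: M = 3.22×10⁻³
Material Z has the largest M.

material Z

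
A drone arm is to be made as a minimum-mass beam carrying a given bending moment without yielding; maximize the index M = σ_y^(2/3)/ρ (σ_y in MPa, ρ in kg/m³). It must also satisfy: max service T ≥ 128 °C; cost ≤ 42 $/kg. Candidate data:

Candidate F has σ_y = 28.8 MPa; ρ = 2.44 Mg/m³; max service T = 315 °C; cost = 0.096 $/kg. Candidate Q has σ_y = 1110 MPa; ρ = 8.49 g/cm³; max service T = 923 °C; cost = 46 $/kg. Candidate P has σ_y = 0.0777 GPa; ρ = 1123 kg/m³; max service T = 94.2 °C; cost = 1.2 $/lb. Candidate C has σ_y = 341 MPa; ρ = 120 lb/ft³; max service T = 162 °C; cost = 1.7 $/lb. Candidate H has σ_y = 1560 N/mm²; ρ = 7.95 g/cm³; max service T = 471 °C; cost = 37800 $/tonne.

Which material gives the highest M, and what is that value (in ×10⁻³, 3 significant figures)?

candidate C, M = 25.4×10⁻³

Screen on constraints: max service T ≥ 128 °C; cost ≤ 42 $/kg. Survivors: candidate F, candidate C, candidate H.
Putting every candidate on a common basis:
  candidate F: σ_y = 28.80 MPa, ρ = 2440 kg/m³
  candidate C: σ_y = 341.0 MPa, ρ = 1922 kg/m³
  candidate H: σ_y = 1560 MPa, ρ = 7950 kg/m³
  candidate C: M = 25.4×10⁻³
  candidate H: M = 16.9×10⁻³
  candidate F: M = 3.85×10⁻³
Candidate C has the largest M.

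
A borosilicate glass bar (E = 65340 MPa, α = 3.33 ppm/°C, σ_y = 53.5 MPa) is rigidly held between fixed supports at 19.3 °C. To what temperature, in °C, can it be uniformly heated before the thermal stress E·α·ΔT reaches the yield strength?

E = 65340 MPa = 65.34 GPa.
E·α·ΔT = 53.50 MPa ⇒ ΔT = 53.50 / (65.34×10³ × 3.33×10⁻⁶) = 245.9 K.
T = 19.3 + 245.9 = 265.2 °C.

265 °C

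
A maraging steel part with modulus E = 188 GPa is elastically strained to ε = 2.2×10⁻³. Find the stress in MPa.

σ = E·ε = 188000 MPa × 2.2×10⁻³ = 414 MPa.

414 MPa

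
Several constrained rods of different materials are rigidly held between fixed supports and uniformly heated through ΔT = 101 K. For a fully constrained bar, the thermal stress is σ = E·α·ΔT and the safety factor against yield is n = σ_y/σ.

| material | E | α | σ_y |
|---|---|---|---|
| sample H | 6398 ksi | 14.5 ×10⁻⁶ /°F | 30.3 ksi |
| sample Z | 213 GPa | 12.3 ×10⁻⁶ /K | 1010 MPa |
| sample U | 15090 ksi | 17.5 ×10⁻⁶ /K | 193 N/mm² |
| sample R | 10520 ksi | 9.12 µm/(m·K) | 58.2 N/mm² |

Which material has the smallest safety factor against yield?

In consistent units (E in GPa, α in ×10⁻⁶/K, σ_y in MPa):
  sample H: E = 44.11, α = 26.1, σ_y = 208.9 → σ = 116 MPa, n = 1.80
  sample Z: E = 213.0, α = 12.3, σ_y = 1010 → σ = 265 MPa, n = 3.82
  sample U: E = 104.0, α = 17.5, σ_y = 193.0 → σ = 184 MPa, n = 1.05
  sample R: E = 72.53, α = 9.12, σ_y = 58.20 → σ = 66.8 MPa, n = 0.871
Sample R has the lowest safety factor, n = 0.871.

sample R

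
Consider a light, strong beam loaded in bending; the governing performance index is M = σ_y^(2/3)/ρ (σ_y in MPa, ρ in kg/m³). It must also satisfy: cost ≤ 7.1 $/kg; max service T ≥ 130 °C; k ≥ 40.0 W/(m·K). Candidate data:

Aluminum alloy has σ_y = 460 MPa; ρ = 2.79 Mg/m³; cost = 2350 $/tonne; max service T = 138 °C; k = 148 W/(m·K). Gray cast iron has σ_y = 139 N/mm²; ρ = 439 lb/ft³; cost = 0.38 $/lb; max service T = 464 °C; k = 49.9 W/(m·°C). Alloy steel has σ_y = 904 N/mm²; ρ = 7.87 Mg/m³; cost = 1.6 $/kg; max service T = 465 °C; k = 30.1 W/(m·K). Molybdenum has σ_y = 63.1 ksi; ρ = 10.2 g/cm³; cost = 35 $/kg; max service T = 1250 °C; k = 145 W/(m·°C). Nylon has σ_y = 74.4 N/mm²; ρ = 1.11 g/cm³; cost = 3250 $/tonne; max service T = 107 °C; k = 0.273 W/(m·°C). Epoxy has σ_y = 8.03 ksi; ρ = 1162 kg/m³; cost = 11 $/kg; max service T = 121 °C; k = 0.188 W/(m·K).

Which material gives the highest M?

aluminum alloy

Screen on constraints: cost ≤ 7.1 $/kg; max service T ≥ 130 °C; k ≥ 40.0 W/(m·K). Survivors: aluminum alloy, gray cast iron.
In SI units:
  aluminum alloy: σ_y = 460.0 MPa, ρ = 2790 kg/m³
  gray cast iron: σ_y = 139.0 MPa, ρ = 7032 kg/m³
  aluminum alloy: M = 21.4×10⁻³
  gray cast iron: M = 3.82×10⁻³
Aluminum alloy ranks first.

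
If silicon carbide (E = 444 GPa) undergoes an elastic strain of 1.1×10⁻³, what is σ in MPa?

488 MPa

σ = E·ε = 444000 MPa × 1.1×10⁻³ = 488 MPa.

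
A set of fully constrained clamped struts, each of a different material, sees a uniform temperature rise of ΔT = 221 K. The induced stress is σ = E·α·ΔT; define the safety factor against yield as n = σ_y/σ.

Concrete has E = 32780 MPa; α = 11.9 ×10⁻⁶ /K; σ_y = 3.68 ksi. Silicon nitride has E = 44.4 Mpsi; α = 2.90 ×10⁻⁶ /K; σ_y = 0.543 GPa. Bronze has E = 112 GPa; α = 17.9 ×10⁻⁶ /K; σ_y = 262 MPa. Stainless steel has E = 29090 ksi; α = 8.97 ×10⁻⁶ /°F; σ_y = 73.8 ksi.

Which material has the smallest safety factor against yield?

concrete

Per material, after unit conversion:
  concrete: E = 32.78, α = 11.9, σ_y = 25.37 → σ = 86.2 MPa, n = 0.294
  silicon nitride: E = 306.1, α = 2.90, σ_y = 543.0 → σ = 196 MPa, n = 2.77
  bronze: E = 112.0, α = 17.9, σ_y = 262.0 → σ = 443 MPa, n = 0.591
  stainless steel: E = 200.6, α = 16.1, σ_y = 508.8 → σ = 716 MPa, n = 0.711
The minimum is concrete at n = 0.294.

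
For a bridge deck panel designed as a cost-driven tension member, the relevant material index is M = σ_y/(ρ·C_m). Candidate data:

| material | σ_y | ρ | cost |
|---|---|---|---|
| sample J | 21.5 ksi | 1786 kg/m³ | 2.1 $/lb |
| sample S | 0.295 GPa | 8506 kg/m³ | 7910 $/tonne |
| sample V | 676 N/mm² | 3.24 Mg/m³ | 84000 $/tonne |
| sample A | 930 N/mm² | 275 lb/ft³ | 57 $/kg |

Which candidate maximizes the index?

sample J

After converting to SI:
  sample J: σ_y = 148.2 MPa, ρ = 1786 kg/m³, cost = 4.630 $/kg
  sample S: σ_y = 295.0 MPa, ρ = 8506 kg/m³, cost = 7.910 $/kg
  sample V: σ_y = 676.0 MPa, ρ = 3240 kg/m³, cost = 84.00 $/kg
  sample A: σ_y = 930.0 MPa, ρ = 4405 kg/m³, cost = 57.00 $/kg
  sample J: M = 17.9 kN·m per $
  sample S: M = 4.38 kN·m per $
  sample A: M = 3.70 kN·m per $
  sample V: M = 2.48 kN·m per $
Sample J ranks first.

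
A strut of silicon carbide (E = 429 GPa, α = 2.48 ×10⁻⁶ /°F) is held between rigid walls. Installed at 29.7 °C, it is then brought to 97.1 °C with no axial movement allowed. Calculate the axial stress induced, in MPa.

α = 2.48×10⁻⁶/°F × 9/5 = 4.46×10⁻⁶/K.
ΔT = 67.40 K. Constrained thermal stress σ = E·α·ΔT = 429.0×10³ MPa × 4.46×10⁻⁶ × 67.40 = 129 MPa (compressive).

129 MPa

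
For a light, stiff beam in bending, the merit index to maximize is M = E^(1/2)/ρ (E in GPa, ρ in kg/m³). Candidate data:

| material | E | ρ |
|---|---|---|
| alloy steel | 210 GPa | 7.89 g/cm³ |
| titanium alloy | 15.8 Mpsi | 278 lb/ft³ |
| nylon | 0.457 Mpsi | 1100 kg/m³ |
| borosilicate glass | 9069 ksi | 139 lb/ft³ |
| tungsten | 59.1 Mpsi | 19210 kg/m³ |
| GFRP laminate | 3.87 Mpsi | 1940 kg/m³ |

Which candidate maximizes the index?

Normalizing units and computing the index:
  alloy steel: E = 210.0 GPa, ρ = 7890 kg/m³
  titanium alloy: E = 108.9 GPa, ρ = 4453 kg/m³
  nylon: E = 3.151 GPa, ρ = 1100 kg/m³
  borosilicate glass: E = 62.53 GPa, ρ = 2227 kg/m³
  tungsten: E = 407.5 GPa, ρ = 19210 kg/m³
  GFRP laminate: E = 26.68 GPa, ρ = 1940 kg/m³
  borosilicate glass: M = 3.55×10⁻³
  GFRP laminate: M = 2.66×10⁻³
  titanium alloy: M = 2.34×10⁻³
  alloy steel: M = 1.84×10⁻³
  nylon: M = 1.61×10⁻³
  tungsten: M = 1.05×10⁻³
Highest index: borosilicate glass.

borosilicate glass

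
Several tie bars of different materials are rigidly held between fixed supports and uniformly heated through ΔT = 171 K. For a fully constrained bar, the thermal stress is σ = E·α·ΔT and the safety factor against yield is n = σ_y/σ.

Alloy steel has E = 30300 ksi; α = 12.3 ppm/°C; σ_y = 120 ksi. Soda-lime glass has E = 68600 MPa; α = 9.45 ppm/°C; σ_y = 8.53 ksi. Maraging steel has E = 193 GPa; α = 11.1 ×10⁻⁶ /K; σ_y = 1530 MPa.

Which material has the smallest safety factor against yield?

With everything in SI (GPa, ×10⁻⁶/K, MPa):
  alloy steel: E = 208.9, α = 12.3, σ_y = 827.4 → σ = 439 MPa, n = 1.88
  soda-lime glass: E = 68.60, α = 9.45, σ_y = 58.81 → σ = 111 MPa, n = 0.531
  maraging steel: E = 193.0, α = 11.1, σ_y = 1530 → σ = 366 MPa, n = 4.18
Smallest n: soda-lime glass with n = 0.531.

soda-lime glass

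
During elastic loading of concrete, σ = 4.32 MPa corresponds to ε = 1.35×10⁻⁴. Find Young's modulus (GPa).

32.0 GPa

E = σ/ε = 4.32 MPa / 1.35×10⁻⁴ = 32000 MPa = 32.0 GPa.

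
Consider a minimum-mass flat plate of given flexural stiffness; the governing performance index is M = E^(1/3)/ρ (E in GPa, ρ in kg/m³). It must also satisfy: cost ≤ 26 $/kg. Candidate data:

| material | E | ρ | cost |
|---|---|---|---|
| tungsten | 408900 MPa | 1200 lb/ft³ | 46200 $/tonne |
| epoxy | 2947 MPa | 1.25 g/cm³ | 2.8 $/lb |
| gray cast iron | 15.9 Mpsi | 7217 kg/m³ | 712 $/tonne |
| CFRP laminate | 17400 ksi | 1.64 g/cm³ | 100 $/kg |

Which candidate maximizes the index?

epoxy

Screen on constraints: cost ≤ 26 $/kg. Survivors: epoxy, gray cast iron.
Normalizing units and computing the index:
  epoxy: E = 2.947 GPa, ρ = 1250 kg/m³
  gray cast iron: E = 109.6 GPa, ρ = 7217 kg/m³
  epoxy: M = 1.15×10⁻³
  gray cast iron: M = 0.663×10⁻³
Epoxy ranks first.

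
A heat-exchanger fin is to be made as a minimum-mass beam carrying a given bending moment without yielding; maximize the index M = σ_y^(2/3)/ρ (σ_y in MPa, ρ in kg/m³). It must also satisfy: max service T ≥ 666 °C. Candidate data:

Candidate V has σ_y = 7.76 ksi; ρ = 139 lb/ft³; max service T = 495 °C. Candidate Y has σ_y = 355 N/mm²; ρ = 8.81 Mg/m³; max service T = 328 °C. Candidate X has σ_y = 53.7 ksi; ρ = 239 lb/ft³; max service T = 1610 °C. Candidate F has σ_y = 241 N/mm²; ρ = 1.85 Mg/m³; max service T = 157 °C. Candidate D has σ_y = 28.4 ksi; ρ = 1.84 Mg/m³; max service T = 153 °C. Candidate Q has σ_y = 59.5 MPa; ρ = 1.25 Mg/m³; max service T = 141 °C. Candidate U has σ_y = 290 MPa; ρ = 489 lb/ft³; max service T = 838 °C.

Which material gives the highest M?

candidate X

Screen on constraints: max service T ≥ 666 °C. Survivors: candidate X, candidate U.
Normalizing units and computing the index:
  candidate X: σ_y = 370.2 MPa, ρ = 3828 kg/m³
  candidate U: σ_y = 290.0 MPa, ρ = 7833 kg/m³
  candidate X: M = 13.5×10⁻³
  candidate U: M = 5.59×10⁻³
Candidate X ranks first.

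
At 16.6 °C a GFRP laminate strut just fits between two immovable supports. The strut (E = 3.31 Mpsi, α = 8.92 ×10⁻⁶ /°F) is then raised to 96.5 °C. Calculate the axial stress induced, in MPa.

29.3 MPa

E = 3.31 Mpsi = 22.82 GPa.
α = 8.92×10⁻⁶/°F × 9/5 = 16.1×10⁻⁶/K.
ΔT = 79.90 K. Constrained thermal stress σ = E·α·ΔT = 22.82×10³ MPa × 16.1×10⁻⁶ × 79.90 = 29.3 MPa (compressive).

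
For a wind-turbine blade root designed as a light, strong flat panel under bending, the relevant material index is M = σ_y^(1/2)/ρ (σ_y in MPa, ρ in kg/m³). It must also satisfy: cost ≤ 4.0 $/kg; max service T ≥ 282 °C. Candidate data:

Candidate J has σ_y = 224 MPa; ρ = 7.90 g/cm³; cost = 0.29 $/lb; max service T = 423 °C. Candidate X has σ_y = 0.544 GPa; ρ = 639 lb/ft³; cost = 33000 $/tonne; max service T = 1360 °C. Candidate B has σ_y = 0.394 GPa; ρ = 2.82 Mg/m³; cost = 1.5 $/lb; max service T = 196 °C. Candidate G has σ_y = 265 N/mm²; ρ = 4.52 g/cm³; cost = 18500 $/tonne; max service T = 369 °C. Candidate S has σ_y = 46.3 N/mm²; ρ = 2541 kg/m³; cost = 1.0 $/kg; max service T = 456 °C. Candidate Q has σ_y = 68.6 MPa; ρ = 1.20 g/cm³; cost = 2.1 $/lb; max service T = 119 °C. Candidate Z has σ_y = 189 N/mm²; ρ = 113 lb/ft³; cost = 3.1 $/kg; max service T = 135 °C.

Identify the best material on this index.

Screen on constraints: cost ≤ 4.0 $/kg; max service T ≥ 282 °C. Survivors: candidate J, candidate S.
Putting every candidate on a common basis:
  candidate J: σ_y = 224.0 MPa, ρ = 7900 kg/m³
  candidate S: σ_y = 46.30 MPa, ρ = 2541 kg/m³
  candidate S: M = 2.68×10⁻³
  candidate J: M = 1.89×10⁻³
The maximum is for candidate S.

candidate S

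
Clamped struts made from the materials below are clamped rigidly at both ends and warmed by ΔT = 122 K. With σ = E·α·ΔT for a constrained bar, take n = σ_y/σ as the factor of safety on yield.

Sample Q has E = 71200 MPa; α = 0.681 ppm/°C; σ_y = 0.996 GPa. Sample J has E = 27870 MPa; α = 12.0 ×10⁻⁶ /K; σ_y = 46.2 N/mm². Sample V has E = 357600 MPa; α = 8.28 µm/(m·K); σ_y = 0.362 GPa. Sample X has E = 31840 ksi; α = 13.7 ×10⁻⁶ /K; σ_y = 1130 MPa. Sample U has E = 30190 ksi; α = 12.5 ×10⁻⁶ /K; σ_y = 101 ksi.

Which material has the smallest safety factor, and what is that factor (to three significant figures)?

Per material, after unit conversion:
  sample Q: E = 71.20, α = 0.681, σ_y = 996.0 → σ = 5.92 MPa, n = 168
  sample J: E = 27.87, α = 12.0, σ_y = 46.20 → σ = 40.8 MPa, n = 1.13
  sample V: E = 357.6, α = 8.28, σ_y = 362.0 → σ = 361 MPa, n = 1.00
  sample X: E = 219.5, α = 13.7, σ_y = 1130 → σ = 367 MPa, n = 3.08
  sample U: E = 208.2, α = 12.5, σ_y = 696.4 → σ = 317 MPa, n = 2.19
Sample V has the lowest safety factor, n = 1.00.

sample V, n = 1.00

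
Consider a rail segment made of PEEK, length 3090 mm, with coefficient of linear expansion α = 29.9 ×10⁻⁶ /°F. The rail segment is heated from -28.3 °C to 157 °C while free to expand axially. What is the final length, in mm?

3120.8 mm

Convert α: 29.9×10⁻⁶/°F × (9/5) = 53.8×10⁻⁶/K.
ΔT = 157 − (-28.3) = 185.3 K.
ΔL = α·L₀·ΔT = 53.8×10⁻⁶ × 3090 mm × 185.3 K = 30.8 mm.
L = L₀ + ΔL = 3090 + 30.8 = 3120.8 mm.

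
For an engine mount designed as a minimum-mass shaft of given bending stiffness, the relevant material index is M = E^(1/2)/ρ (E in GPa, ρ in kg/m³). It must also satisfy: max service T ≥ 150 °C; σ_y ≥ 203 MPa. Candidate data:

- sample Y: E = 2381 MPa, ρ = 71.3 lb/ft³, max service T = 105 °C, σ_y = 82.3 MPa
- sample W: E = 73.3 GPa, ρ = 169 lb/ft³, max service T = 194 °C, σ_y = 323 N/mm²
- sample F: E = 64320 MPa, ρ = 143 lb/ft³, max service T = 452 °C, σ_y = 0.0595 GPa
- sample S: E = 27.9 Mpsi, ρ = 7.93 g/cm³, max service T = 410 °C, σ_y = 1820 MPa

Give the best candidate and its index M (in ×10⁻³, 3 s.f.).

sample W, M = 3.16×10⁻³

Screen on constraints: max service T ≥ 150 °C; σ_y ≥ 203 MPa. Survivors: sample W, sample S.
After converting to SI:
  sample W: E = 73.30 GPa, ρ = 2707 kg/m³
  sample S: E = 192.4 GPa, ρ = 7930 kg/m³
  sample W: M = 3.16×10⁻³
  sample S: M = 1.75×10⁻³
Sample W has the largest M.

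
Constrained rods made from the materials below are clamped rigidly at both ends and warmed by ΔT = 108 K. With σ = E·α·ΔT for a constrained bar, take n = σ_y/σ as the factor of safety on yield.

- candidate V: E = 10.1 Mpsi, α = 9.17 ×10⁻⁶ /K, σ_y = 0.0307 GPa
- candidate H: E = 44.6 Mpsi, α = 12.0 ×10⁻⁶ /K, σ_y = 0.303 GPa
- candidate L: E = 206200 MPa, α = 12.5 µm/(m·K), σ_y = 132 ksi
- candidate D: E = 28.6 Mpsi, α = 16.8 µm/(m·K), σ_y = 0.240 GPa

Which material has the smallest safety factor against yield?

In consistent units (E in GPa, α in ×10⁻⁶/K, σ_y in MPa):
  candidate V: E = 69.64, α = 9.17, σ_y = 30.70 → σ = 69.0 MPa, n = 0.445
  candidate H: E = 307.5, α = 12.0, σ_y = 303.0 → σ = 399 MPa, n = 0.760
  candidate L: E = 206.2, α = 12.5, σ_y = 910.1 → σ = 278 MPa, n = 3.27
  candidate D: E = 197.2, α = 16.8, σ_y = 240.0 → σ = 358 MPa, n = 0.671
Candidate V has the lowest safety factor, n = 0.445.

candidate V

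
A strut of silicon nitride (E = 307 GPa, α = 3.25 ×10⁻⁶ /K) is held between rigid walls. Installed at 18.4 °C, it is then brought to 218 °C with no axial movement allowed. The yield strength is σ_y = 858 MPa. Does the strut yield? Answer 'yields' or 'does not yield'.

does not yield

ΔT = 199.6 K. Constrained thermal stress σ = E·α·ΔT = 307.0×10³ MPa × 3.25×10⁻⁶ × 199.6 = 199 MPa (compressive).
Compare to σ_y = 858 MPa: σ < σ_y, so it does not yield.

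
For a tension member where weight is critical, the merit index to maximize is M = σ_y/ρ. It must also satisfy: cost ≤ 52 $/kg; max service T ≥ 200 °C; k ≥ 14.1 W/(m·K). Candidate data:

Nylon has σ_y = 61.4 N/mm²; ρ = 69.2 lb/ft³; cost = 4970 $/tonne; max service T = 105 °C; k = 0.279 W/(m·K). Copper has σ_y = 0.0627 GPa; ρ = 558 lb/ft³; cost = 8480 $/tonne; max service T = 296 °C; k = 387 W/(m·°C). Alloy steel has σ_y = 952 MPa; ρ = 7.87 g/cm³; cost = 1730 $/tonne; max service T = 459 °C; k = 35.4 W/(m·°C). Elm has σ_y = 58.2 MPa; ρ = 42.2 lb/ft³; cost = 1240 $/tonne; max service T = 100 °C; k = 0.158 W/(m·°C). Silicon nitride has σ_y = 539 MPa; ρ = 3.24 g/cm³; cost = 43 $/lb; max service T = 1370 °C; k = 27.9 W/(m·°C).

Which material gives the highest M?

alloy steel

Screen on constraints: cost ≤ 52 $/kg; max service T ≥ 200 °C; k ≥ 14.1 W/(m·K). Survivors: copper, alloy steel.
Normalizing units and computing the index:
  copper: σ_y = 62.70 MPa, ρ = 8938 kg/m³
  alloy steel: σ_y = 952.0 MPa, ρ = 7870 kg/m³
  alloy steel: M = 121 kN·m/kg
  copper: M = 7.01 kN·m/kg
Highest index: alloy steel.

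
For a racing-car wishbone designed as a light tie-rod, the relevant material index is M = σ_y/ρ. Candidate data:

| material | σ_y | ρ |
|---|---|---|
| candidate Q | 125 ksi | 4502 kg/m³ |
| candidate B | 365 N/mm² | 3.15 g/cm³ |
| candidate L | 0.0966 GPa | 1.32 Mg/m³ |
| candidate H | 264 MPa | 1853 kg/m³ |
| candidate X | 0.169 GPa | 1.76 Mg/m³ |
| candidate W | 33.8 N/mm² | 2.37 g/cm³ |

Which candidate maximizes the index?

Normalizing units and computing the index:
  candidate Q: σ_y = 861.8 MPa, ρ = 4502 kg/m³
  candidate B: σ_y = 365.0 MPa, ρ = 3150 kg/m³
  candidate L: σ_y = 96.60 MPa, ρ = 1320 kg/m³
  candidate H: σ_y = 264.0 MPa, ρ = 1853 kg/m³
  candidate X: σ_y = 169.0 MPa, ρ = 1760 kg/m³
  candidate W: σ_y = 33.80 MPa, ρ = 2370 kg/m³
  candidate Q: M = 191 kN·m/kg
  candidate H: M = 142 kN·m/kg
  candidate B: M = 116 kN·m/kg
  candidate X: M = 96.0 kN·m/kg
  candidate L: M = 73.2 kN·m/kg
  candidate W: M = 14.3 kN·m/kg
Candidate Q ranks first.

candidate Q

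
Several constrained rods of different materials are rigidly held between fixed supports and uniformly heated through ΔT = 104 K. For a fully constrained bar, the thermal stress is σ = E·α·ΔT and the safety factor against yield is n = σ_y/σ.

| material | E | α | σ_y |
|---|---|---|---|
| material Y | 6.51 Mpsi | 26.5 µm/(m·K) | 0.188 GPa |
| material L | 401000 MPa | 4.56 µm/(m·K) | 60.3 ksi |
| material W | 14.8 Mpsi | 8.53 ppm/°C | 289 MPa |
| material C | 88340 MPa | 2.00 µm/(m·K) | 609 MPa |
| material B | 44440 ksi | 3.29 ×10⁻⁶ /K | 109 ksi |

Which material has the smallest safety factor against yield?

Converting E to GPa, α to ×10⁻⁶/K, σ_y to MPa, then σ and n for each:
  material Y: E = 44.88, α = 26.5, σ_y = 188.0 → σ = 124 MPa, n = 1.52
  material L: E = 401.0, α = 4.56, σ_y = 415.8 → σ = 190 MPa, n = 2.19
  material W: E = 102.0, α = 8.53, σ_y = 289.0 → σ = 90.5 MPa, n = 3.19
  material C: E = 88.34, α = 2.00, σ_y = 609.0 → σ = 18.4 MPa, n = 33.1
  material B: E = 306.4, α = 3.29, σ_y = 751.5 → σ = 105 MPa, n = 7.17
Smallest n: material Y with n = 1.52.

material Y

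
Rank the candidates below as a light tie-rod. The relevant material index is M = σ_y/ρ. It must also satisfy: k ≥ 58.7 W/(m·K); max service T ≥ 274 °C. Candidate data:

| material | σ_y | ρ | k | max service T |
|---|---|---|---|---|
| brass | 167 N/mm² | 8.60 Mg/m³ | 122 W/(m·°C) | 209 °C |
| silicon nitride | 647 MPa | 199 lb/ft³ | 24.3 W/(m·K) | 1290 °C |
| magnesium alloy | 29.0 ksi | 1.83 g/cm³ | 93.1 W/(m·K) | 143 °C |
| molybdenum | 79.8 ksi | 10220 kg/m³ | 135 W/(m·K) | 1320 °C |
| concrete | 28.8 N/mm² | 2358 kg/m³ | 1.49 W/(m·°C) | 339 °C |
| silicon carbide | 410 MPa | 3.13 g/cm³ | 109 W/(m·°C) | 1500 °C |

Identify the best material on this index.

silicon carbide

Screen on constraints: k ≥ 58.7 W/(m·K); max service T ≥ 274 °C. Survivors: molybdenum, silicon carbide.
In SI units:
  molybdenum: σ_y = 550.2 MPa, ρ = 10220 kg/m³
  silicon carbide: σ_y = 410.0 MPa, ρ = 3130 kg/m³
  silicon carbide: M = 131 kN·m/kg
  molybdenum: M = 53.8 kN·m/kg
Highest index: silicon carbide.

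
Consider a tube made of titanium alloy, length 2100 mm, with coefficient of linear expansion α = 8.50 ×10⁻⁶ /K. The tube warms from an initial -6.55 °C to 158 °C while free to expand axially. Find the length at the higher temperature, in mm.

ΔT = 158 − (-6.55) = 164.6 K.
ΔL = α·L₀·ΔT = 8.50×10⁻⁶ × 2100 mm × 164.6 K = 2.94 mm.
L = L₀ + ΔL = 2100 + 2.94 = 2102.9 mm.

2102.9 mm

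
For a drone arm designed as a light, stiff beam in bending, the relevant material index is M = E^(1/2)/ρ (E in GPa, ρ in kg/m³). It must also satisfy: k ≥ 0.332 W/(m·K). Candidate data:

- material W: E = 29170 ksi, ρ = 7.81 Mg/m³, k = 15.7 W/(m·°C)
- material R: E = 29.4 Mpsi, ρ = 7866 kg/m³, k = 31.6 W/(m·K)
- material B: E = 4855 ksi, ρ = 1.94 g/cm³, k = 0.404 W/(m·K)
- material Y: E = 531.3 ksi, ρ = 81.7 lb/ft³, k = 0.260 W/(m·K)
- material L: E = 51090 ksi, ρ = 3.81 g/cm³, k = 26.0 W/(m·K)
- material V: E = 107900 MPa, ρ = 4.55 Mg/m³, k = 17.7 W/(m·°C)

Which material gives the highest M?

material L

Screen on constraints: k ≥ 0.332 W/(m·K). Survivors: material W, material R, material B, material L, material V.
In SI units:
  material W: E = 201.1 GPa, ρ = 7810 kg/m³
  material R: E = 202.7 GPa, ρ = 7866 kg/m³
  material B: E = 33.47 GPa, ρ = 1940 kg/m³
  material L: E = 352.3 GPa, ρ = 3810 kg/m³
  material V: E = 107.9 GPa, ρ = 4550 kg/m³
  material L: M = 4.93×10⁻³
  material B: M = 2.98×10⁻³
  material V: M = 2.28×10⁻³
  material W: M = 1.82×10⁻³
  material R: M = 1.81×10⁻³
The maximum is for material L.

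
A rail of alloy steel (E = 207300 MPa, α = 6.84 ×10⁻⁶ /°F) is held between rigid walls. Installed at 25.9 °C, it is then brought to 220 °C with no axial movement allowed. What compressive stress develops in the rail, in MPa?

E = 207300 MPa = 207.3 GPa.
α = 6.84×10⁻⁶/°F × 9/5 = 12.3×10⁻⁶/K.
ΔT = 194.1 K. Constrained thermal stress σ = E·α·ΔT = 207.3×10³ MPa × 12.3×10⁻⁶ × 194.1 = 495 MPa (compressive).

495 MPa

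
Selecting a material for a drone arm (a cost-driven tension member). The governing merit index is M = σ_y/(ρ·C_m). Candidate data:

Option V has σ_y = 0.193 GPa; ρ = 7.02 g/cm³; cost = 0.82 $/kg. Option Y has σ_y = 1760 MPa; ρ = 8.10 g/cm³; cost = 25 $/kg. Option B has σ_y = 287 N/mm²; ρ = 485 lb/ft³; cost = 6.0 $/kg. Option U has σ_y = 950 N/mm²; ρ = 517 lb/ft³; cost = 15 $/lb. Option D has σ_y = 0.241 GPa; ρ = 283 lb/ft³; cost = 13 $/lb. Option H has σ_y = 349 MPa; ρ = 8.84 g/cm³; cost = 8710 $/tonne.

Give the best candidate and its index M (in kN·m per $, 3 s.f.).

option V, M = 33.5 kN·m per $

In SI units:
  option V: σ_y = 193.0 MPa, ρ = 7020 kg/m³, cost = 0.8200 $/kg
  option Y: σ_y = 1760 MPa, ρ = 8100 kg/m³, cost = 25.00 $/kg
  option B: σ_y = 287.0 MPa, ρ = 7769 kg/m³, cost = 6.000 $/kg
  option U: σ_y = 950.0 MPa, ρ = 8282 kg/m³, cost = 33.07 $/kg
  option D: σ_y = 241.0 MPa, ρ = 4533 kg/m³, cost = 28.66 $/kg
  option H: σ_y = 349.0 MPa, ρ = 8840 kg/m³, cost = 8.710 $/kg
  option V: M = 33.5 kN·m per $
  option Y: M = 8.69 kN·m per $
  option B: M = 6.16 kN·m per $
  option H: M = 4.53 kN·m per $
  option U: M = 3.47 kN·m per $
  option D: M = 1.85 kN·m per $
Option V has the largest M.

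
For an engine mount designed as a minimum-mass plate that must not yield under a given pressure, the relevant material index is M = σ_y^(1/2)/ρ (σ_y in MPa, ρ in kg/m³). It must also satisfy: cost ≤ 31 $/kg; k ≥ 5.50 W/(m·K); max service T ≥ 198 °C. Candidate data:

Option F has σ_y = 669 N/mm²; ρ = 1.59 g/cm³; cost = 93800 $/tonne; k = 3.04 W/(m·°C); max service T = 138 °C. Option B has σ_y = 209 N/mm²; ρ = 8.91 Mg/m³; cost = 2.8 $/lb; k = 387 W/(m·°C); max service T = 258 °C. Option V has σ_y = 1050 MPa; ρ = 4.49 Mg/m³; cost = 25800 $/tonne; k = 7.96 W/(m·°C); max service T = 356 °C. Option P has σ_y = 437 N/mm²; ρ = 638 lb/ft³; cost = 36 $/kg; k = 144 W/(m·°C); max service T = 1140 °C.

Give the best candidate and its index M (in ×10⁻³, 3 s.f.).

Screen on constraints: cost ≤ 31 $/kg; k ≥ 5.50 W/(m·K); max service T ≥ 198 °C. Survivors: option B, option V.
After converting to SI:
  option B: σ_y = 209.0 MPa, ρ = 8910 kg/m³
  option V: σ_y = 1050 MPa, ρ = 4490 kg/m³
  option V: M = 7.22×10⁻³
  option B: M = 1.62×10⁻³
The maximum is for option V.

option V, M = 7.22×10⁻³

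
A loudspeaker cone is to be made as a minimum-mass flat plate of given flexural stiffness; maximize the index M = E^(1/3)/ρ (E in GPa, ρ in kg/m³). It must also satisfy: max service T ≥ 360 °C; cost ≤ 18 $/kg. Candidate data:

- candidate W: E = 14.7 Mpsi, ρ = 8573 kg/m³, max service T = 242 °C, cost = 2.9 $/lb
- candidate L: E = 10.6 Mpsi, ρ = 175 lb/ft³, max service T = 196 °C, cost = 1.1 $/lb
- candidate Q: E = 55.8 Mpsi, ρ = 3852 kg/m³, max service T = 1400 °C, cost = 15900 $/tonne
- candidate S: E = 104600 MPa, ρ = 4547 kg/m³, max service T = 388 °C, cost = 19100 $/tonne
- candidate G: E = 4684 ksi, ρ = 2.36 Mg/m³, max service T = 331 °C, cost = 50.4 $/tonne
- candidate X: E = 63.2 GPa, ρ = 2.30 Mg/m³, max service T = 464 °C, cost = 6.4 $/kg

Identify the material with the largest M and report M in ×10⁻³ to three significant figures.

Screen on constraints: max service T ≥ 360 °C; cost ≤ 18 $/kg. Survivors: candidate Q, candidate X.
Convert each candidate to consistent units, then evaluate M:
  candidate Q: E = 384.7 GPa, ρ = 3852 kg/m³
  candidate X: E = 63.20 GPa, ρ = 2300 kg/m³
  candidate Q: M = 1.89×10⁻³
  candidate X: M = 1.73×10⁻³
The maximum is for candidate Q.

candidate Q, M = 1.89×10⁻³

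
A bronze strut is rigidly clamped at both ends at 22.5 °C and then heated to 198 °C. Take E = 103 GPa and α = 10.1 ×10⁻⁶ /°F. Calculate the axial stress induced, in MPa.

329 MPa

α = 10.1×10⁻⁶/°F × 9/5 = 18.2×10⁻⁶/K.
ΔT = 175.5 K. Constrained thermal stress σ = E·α·ΔT = 103.0×10³ MPa × 18.2×10⁻⁶ × 175.5 = 329 MPa (compressive).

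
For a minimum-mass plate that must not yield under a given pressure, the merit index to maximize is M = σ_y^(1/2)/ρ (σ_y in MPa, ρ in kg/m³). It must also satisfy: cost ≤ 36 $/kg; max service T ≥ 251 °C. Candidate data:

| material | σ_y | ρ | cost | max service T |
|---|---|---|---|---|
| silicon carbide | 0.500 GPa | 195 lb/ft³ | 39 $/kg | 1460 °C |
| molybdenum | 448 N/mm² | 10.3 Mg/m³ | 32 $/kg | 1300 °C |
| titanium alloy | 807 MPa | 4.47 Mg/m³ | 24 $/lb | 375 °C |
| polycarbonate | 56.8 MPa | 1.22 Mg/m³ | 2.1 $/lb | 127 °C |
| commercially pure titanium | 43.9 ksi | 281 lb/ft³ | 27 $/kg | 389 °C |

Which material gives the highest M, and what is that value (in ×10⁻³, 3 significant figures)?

commercially pure titanium, M = 3.87×10⁻³

Screen on constraints: cost ≤ 36 $/kg; max service T ≥ 251 °C. Survivors: molybdenum, commercially pure titanium.
Putting every candidate on a common basis:
  molybdenum: σ_y = 448.0 MPa, ρ = 10300 kg/m³
  commercially pure titanium: σ_y = 302.7 MPa, ρ = 4501 kg/m³
  commercially pure titanium: M = 3.87×10⁻³
  molybdenum: M = 2.05×10⁻³
Commercially pure titanium has the largest M.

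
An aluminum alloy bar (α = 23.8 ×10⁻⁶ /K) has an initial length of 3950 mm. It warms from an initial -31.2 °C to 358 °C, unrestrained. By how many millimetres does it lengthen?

36.6 mm

ΔT = 358 − (-31.2) = 389.2 K.
ΔL = α·L₀·ΔT = 23.8×10⁻⁶ × 3950 mm × 389.2 K = 36.6 mm.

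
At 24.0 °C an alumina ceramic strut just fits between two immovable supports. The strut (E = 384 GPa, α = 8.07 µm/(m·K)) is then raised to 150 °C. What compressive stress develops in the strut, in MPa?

ΔT = 126.0 K. Constrained thermal stress σ = E·α·ΔT = 384.0×10³ MPa × 8.07×10⁻⁶ × 126.0 = 390 MPa (compressive).

390 MPa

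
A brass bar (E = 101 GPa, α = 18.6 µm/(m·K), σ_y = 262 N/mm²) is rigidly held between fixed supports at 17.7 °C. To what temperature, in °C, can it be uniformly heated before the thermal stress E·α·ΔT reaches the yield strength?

157 °C

σ_y = 262 N/mm² = 262.0 MPa.
E·α·ΔT = 262.0 MPa ⇒ ΔT = 262.0 / (101.0×10³ × 18.6×10⁻⁶) = 139.5 K.
T = 17.7 + 139.5 = 157.2 °C.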